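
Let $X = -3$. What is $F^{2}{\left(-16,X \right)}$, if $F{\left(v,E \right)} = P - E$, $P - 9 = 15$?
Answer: $729$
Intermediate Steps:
$P = 24$ ($P = 9 + 15 = 24$)
$F{\left(v,E \right)} = 24 - E$
$F^{2}{\left(-16,X \right)} = \left(24 - -3\right)^{2} = \left(24 + 3\right)^{2} = 27^{2} = 729$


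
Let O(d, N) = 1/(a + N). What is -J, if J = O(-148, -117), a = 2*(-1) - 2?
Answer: 1/121 ≈ 0.0082645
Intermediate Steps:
a = -4 (a = -2 - 2 = -4)
O(d, N) = 1/(-4 + N)
J = -1/121 (J = 1/(-4 - 117) = 1/(-121) = -1/121 ≈ -0.0082645)
-J = -1*(-1/121) = 1/121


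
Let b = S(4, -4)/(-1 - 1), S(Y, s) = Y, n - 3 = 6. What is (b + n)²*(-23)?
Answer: -1127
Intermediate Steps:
n = 9 (n = 3 + 6 = 9)
b = -2 (b = 4/(-1 - 1) = 4/(-2) = 4*(-½) = -2)
(b + n)²*(-23) = (-2 + 9)²*(-23) = 7²*(-23) = 49*(-23) = -1127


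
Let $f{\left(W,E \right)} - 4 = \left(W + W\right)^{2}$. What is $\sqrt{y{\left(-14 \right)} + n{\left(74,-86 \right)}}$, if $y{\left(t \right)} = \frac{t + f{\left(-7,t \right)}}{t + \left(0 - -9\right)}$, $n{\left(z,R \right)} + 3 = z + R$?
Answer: $\frac{3 i \sqrt{145}}{5} \approx 7.225 i$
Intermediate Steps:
$f{\left(W,E \right)} = 4 + 4 W^{2}$ ($f{\left(W,E \right)} = 4 + \left(W + W\right)^{2} = 4 + \left(2 W\right)^{2} = 4 + 4 W^{2}$)
$n{\left(z,R \right)} = -3 + R + z$ ($n{\left(z,R \right)} = -3 + \left(z + R\right) = -3 + \left(R + z\right) = -3 + R + z$)
$y{\left(t \right)} = \frac{200 + t}{9 + t}$ ($y{\left(t \right)} = \frac{t + \left(4 + 4 \left(-7\right)^{2}\right)}{t + \left(0 - -9\right)} = \frac{t + \left(4 + 4 \cdot 49\right)}{t + \left(0 + 9\right)} = \frac{t + \left(4 + 196\right)}{t + 9} = \frac{t + 200}{9 + t} = \frac{200 + t}{9 + t}$)
$\sqrt{y{\left(-14 \right)} + n{\left(74,-86 \right)}} = \sqrt{\frac{200 - 14}{9 - 14} - 15} = \sqrt{\frac{1}{-5} \cdot 186 - 15} = \sqrt{\left(- \frac{1}{5}\right) 186 - 15} = \sqrt{- \frac{186}{5} - 15} = \sqrt{- \frac{261}{5}} = \frac{3 i \sqrt{145}}{5}$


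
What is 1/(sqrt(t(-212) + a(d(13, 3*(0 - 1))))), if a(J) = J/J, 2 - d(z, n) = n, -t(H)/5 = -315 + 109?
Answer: sqrt(1031)/1031 ≈ 0.031144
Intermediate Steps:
t(H) = 1030 (t(H) = -5*(-315 + 109) = -5*(-206) = 1030)
d(z, n) = 2 - n
a(J) = 1
1/(sqrt(t(-212) + a(d(13, 3*(0 - 1))))) = 1/(sqrt(1030 + 1)) = 1/(sqrt(1031)) = sqrt(1031)/1031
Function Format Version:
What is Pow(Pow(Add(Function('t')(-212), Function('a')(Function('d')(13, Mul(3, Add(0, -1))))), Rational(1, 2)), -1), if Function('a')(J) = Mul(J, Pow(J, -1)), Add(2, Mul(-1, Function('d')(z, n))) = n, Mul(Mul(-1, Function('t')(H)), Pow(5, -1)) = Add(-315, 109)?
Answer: Mul(Rational(1, 1031), Pow(1031, Rational(1, 2))) ≈ 0.031144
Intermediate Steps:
Function('t')(H) = 1030 (Function('t')(H) = Mul(-5, Add(-315, 109)) = Mul(-5, -206) = 1030)
Function('d')(z, n) = Add(2, Mul(-1, n))
Function('a')(J) = 1
Pow(Pow(Add(Function('t')(-212), Function('a')(Function('d')(13, Mul(3, Add(0, -1))))), Rational(1, 2)), -1) = Pow(Pow(Add(1030, 1), Rational(1, 2)), -1) = Pow(Pow(1031, Rational(1, 2)), -1) = Mul(Rational(1, 1031), Pow(1031, Rational(1, 2)))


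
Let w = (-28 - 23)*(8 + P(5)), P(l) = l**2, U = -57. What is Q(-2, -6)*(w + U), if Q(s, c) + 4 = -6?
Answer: 17400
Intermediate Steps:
Q(s, c) = -10 (Q(s, c) = -4 - 6 = -10)
w = -1683 (w = (-28 - 23)*(8 + 5**2) = -51*(8 + 25) = -51*33 = -1683)
Q(-2, -6)*(w + U) = -10*(-1683 - 57) = -10*(-1740) = 17400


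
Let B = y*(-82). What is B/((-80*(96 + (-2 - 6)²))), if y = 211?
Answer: 8651/6400 ≈ 1.3517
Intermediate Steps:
B = -17302 (B = 211*(-82) = -17302)
B/((-80*(96 + (-2 - 6)²))) = -17302*(-1/(80*(96 + (-2 - 6)²))) = -17302*(-1/(80*(96 + (-8)²))) = -17302*(-1/(80*(96 + 64))) = -17302/((-80*160)) = -17302/(-12800) = -17302*(-1/12800) = 8651/6400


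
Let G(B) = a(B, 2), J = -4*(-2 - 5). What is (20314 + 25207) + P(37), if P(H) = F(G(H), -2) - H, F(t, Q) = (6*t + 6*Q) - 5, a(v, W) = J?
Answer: 45635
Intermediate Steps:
J = 28 (J = -4*(-7) = 28)
a(v, W) = 28
G(B) = 28
F(t, Q) = -5 + 6*Q + 6*t (F(t, Q) = (6*Q + 6*t) - 5 = -5 + 6*Q + 6*t)
P(H) = 151 - H (P(H) = (-5 + 6*(-2) + 6*28) - H = (-5 - 12 + 168) - H = 151 - H)
(20314 + 25207) + P(37) = (20314 + 25207) + (151 - 1*37) = 45521 + (151 - 37) = 45521 + 114 = 45635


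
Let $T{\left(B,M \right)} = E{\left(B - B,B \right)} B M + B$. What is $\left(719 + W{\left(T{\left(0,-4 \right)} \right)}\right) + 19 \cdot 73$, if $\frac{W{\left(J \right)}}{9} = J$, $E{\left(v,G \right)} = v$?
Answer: $2106$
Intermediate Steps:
$T{\left(B,M \right)} = B$ ($T{\left(B,M \right)} = \left(B - B\right) B M + B = 0 B M + B = 0 M + B = 0 + B = B$)
$W{\left(J \right)} = 9 J$
$\left(719 + W{\left(T{\left(0,-4 \right)} \right)}\right) + 19 \cdot 73 = \left(719 + 9 \cdot 0\right) + 19 \cdot 73 = \left(719 + 0\right) + 1387 = 719 + 1387 = 2106$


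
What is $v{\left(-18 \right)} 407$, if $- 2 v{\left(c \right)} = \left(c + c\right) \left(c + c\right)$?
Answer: $-263736$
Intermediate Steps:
$v{\left(c \right)} = - 2 c^{2}$ ($v{\left(c \right)} = - \frac{\left(c + c\right) \left(c + c\right)}{2} = - \frac{2 c 2 c}{2} = - \frac{4 c^{2}}{2} = - 2 c^{2}$)
$v{\left(-18 \right)} 407 = - 2 \left(-18\right)^{2} \cdot 407 = \left(-2\right) 324 \cdot 407 = \left(-648\right) 407 = -263736$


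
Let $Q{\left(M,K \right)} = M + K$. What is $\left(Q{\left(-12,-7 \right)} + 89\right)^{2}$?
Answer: $4900$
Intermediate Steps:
$Q{\left(M,K \right)} = K + M$
$\left(Q{\left(-12,-7 \right)} + 89\right)^{2} = \left(\left(-7 - 12\right) + 89\right)^{2} = \left(-19 + 89\right)^{2} = 70^{2} = 4900$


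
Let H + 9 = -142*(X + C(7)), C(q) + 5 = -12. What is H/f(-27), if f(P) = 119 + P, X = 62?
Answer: -6399/92 ≈ -69.554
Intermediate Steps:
C(q) = -17 (C(q) = -5 - 12 = -17)
H = -6399 (H = -9 - 142*(62 - 17) = -9 - 142*45 = -9 - 6390 = -6399)
H/f(-27) = -6399/(119 - 27) = -6399/92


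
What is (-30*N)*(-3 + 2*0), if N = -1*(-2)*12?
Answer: 2160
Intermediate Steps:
N = 24 (N = 2*12 = 24)
(-30*N)*(-3 + 2*0) = (-30*24)*(-3 + 2*0) = -720*(-3 + 0) = -720*(-3) = 2160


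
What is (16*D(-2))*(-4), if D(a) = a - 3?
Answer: 320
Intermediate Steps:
D(a) = -3 + a
(16*D(-2))*(-4) = (16*(-3 - 2))*(-4) = (16*(-5))*(-4) = -80*(-4) = 320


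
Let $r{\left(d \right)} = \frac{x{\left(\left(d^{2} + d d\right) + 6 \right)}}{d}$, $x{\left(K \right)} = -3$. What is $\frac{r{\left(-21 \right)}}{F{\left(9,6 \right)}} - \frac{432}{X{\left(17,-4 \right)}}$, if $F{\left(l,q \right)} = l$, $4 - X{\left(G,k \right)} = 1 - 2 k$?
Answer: $\frac{27221}{315} \approx 86.416$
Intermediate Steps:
$X{\left(G,k \right)} = 3 + 2 k$ ($X{\left(G,k \right)} = 4 - \left(1 - 2 k\right) = 4 + \left(-1 + 2 k\right) = 3 + 2 k$)
$r{\left(d \right)} = - \frac{3}{d}$
$\frac{r{\left(-21 \right)}}{F{\left(9,6 \right)}} - \frac{432}{X{\left(17,-4 \right)}} = \frac{\left(-3\right) \frac{1}{-21}}{9} - \frac{432}{3 + 2 \left(-4\right)} = \left(-3\right) \left(- \frac{1}{21}\right) \frac{1}{9} - \frac{432}{3 - 8} = \frac{1}{7} \cdot \frac{1}{9} - \frac{432}{-5} = \frac{1}{63} - - \frac{432}{5} = \frac{1}{63} + \frac{432}{5} = \frac{27221}{315}$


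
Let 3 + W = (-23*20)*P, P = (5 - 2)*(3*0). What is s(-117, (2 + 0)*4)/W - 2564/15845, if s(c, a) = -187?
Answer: 2955323/47535 ≈ 62.172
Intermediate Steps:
P = 0 (P = 3*0 = 0)
W = -3 (W = -3 - 23*20*0 = -3 - 460*0 = -3 + 0 = -3)
s(-117, (2 + 0)*4)/W - 2564/15845 = -187/(-3) - 2564/15845 = -187*(-⅓) - 2564*1/15845 = 187/3 - 2564/15845 = 2955323/47535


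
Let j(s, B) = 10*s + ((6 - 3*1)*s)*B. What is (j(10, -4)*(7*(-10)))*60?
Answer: 84000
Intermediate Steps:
j(s, B) = 10*s + 3*B*s (j(s, B) = 10*s + ((6 - 3)*s)*B = 10*s + (3*s)*B = 10*s + 3*B*s)
(j(10, -4)*(7*(-10)))*60 = ((10*(10 + 3*(-4)))*(7*(-10)))*60 = ((10*(10 - 12))*(-70))*60 = ((10*(-2))*(-70))*60 = -20*(-70)*60 = 1400*60 = 84000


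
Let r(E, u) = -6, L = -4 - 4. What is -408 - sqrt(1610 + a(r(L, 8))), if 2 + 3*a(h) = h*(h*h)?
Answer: -408 - 2*sqrt(3459)/3 ≈ -447.21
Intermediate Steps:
L = -8
a(h) = -2/3 + h**3/3 (a(h) = -2/3 + (h*(h*h))/3 = -2/3 + (h*h**2)/3 = -2/3 + h**3/3)
-408 - sqrt(1610 + a(r(L, 8))) = -408 - sqrt(1610 + (-2/3 + (1/3)*(-6)**3)) = -408 - sqrt(1610 + (-2/3 + (1/3)*(-216))) = -408 - sqrt(1610 + (-2/3 - 72)) = -408 - sqrt(1610 - 218/3) = -408 - sqrt(4612/3) = -408 - 2*sqrt(3459)/3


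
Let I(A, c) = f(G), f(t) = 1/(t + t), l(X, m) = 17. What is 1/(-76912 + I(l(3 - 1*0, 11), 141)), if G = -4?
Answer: -8/615297 ≈ -1.3002e-5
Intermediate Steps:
f(t) = 1/(2*t)
I(A, c) = -⅛ (I(A, c) = (½)/(-4) = (½)*(-¼) = -⅛)
1/(-76912 + I(l(3 - 1*0, 11), 141)) = 1/(-76912 - ⅛) = 1/(-615297/8) = -8/615297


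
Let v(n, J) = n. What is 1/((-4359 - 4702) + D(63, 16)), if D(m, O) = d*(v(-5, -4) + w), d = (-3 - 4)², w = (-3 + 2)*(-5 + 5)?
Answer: -1/9306 ≈ -0.00010746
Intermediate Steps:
w = 0 (w = -1*0 = 0)
d = 49 (d = (-7)² = 49)
D(m, O) = -245 (D(m, O) = 49*(-5 + 0) = 49*(-5) = -245)
1/((-4359 - 4702) + D(63, 16)) = 1/((-4359 - 4702) - 245) = 1/(-9061 - 245) = 1/(-9306) = -1/9306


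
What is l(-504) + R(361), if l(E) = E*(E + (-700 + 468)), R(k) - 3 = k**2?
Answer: 501268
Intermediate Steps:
R(k) = 3 + k**2
l(E) = E*(-232 + E) (l(E) = E*(E - 232) = E*(-232 + E))
l(-504) + R(361) = -504*(-232 - 504) + (3 + 361**2) = -504*(-736) + (3 + 130321) = 370944 + 130324 = 501268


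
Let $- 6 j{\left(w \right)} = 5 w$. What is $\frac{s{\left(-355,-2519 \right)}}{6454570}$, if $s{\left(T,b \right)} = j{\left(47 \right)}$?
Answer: $- \frac{47}{7745484} \approx -6.0681 \cdot 10^{-6}$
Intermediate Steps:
$j{\left(w \right)} = - \frac{5 w}{6}$
$s{\left(T,b \right)} = - \frac{235}{6}$ ($s{\left(T,b \right)} = \left(- \frac{5}{6}\right) 47 = - \frac{235}{6}$)
$\frac{s{\left(-355,-2519 \right)}}{6454570} = - \frac{235}{6 \cdot 6454570} = \left(- \frac{235}{6}\right) \frac{1}{6454570} = - \frac{47}{7745484}$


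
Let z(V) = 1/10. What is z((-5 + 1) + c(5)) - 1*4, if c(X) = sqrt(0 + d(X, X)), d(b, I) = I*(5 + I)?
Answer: -39/10 ≈ -3.9000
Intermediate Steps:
c(X) = sqrt(X*(5 + X)) (c(X) = sqrt(0 + X*(5 + X)) = sqrt(X*(5 + X)))
z(V) = 1/10
z((-5 + 1) + c(5)) - 1*4 = 1/10 - 1*4 = 1/10 - 4 = -39/10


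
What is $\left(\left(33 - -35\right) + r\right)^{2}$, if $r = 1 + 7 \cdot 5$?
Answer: $10816$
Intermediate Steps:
$r = 36$ ($r = 1 + 35 = 36$)
$\left(\left(33 - -35\right) + r\right)^{2} = \left(\left(33 - -35\right) + 36\right)^{2} = \left(\left(33 + 35\right) + 36\right)^{2} = \left(68 + 36\right)^{2} = 104^{2} = 10816$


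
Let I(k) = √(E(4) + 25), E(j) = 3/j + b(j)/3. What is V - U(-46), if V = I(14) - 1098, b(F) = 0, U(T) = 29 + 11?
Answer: -1138 + √103/2 ≈ -1132.9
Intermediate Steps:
U(T) = 40
E(j) = 3/j (E(j) = 3/j + 0/3 = 3/j + 0*(⅓) = 3/j + 0 = 3/j)
I(k) = √103/2 (I(k) = √(3/4 + 25) = √(3*(¼) + 25) = √(¾ + 25) = √(103/4) = √103/2)
V = -1098 + √103/2 (V = √103/2 - 1098 = -1098 + √103/2 ≈ -1092.9)
V - U(-46) = (-1098 + √103/2) - 1*40 = (-1098 + √103/2) - 40 = -1138 + √103/2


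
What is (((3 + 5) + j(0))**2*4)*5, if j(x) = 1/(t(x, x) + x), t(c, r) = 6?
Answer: 12005/9 ≈ 1333.9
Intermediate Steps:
j(x) = 1/(6 + x)
(((3 + 5) + j(0))**2*4)*5 = (((3 + 5) + 1/(6 + 0))**2*4)*5 = ((8 + 1/6)**2*4)*5 = ((49/6)**2*4)*5 = ((2401/36)*4)*5 = (2401/9)*5 = 12005/9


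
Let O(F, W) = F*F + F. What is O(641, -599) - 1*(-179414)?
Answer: 590936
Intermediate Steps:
O(F, W) = F + F² (O(F, W) = F² + F = F + F²)
O(641, -599) - 1*(-179414) = 641*(1 + 641) - 1*(-179414) = 641*642 + 179414 = 411522 + 179414 = 590936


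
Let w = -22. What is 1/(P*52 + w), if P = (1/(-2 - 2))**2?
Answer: -4/75 ≈ -0.053333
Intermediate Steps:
P = 1/16 (P = (1/(-4))**2 = (-1/4)**2 = 1/16 ≈ 0.062500)
1/(P*52 + w) = 1/((1/16)*52 - 22) = 1/(13/4 - 22) = 1/(-75/4) = -4/75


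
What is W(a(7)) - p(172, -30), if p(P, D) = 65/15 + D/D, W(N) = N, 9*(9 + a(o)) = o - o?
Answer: -43/3 ≈ -14.333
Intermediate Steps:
a(o) = -9 (a(o) = -9 + (o - o)/9 = -9 + (⅑)*0 = -9 + 0 = -9)
p(P, D) = 16/3 (p(P, D) = 65*(1/15) + 1 = 13/3 + 1 = 16/3)
W(a(7)) - p(172, -30) = -9 - 1*16/3 = -9 - 16/3 = -43/3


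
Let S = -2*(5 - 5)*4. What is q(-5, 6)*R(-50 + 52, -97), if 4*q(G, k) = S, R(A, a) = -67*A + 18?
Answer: 0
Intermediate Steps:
R(A, a) = 18 - 67*A
S = 0 (S = -2*0*4 = 0*4 = 0)
q(G, k) = 0 (q(G, k) = (¼)*0 = 0)
q(-5, 6)*R(-50 + 52, -97) = 0*(18 - 67*(-50 + 52)) = 0*(18 - 67*2) = 0*(18 - 134) = 0*(-116) = 0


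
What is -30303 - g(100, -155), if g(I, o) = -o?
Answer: -30458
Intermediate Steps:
-30303 - g(100, -155) = -30303 - (-1)*(-155) = -30303 - 1*155 = -30303 - 155 = -30458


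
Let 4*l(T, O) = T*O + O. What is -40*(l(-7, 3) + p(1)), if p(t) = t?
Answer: 140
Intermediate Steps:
l(T, O) = O/4 + O*T/4 (l(T, O) = (T*O + O)/4 = (O*T + O)/4 = (O + O*T)/4 = O/4 + O*T/4)
-40*(l(-7, 3) + p(1)) = -40*((1/4)*3*(1 - 7) + 1) = -40*((1/4)*3*(-6) + 1) = -40*(-9/2 + 1) = -40*(-7/2) = 140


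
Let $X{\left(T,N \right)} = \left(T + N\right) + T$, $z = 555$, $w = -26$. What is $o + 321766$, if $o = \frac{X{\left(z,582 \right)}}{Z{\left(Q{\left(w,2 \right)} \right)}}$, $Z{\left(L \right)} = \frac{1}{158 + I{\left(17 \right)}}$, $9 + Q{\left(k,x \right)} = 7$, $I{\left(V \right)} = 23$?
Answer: $628018$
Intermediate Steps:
$X{\left(T,N \right)} = N + 2 T$ ($X{\left(T,N \right)} = \left(N + T\right) + T = N + 2 T$)
$Q{\left(k,x \right)} = -2$ ($Q{\left(k,x \right)} = -9 + 7 = -2$)
$Z{\left(L \right)} = \frac{1}{181}$ ($Z{\left(L \right)} = \frac{1}{158 + 23} = \frac{1}{181}$)
$o = 306252$ ($o = \left(582 + 2 \cdot 555\right) \frac{1}{\frac{1}{181}} = \left(582 + 1110\right) 181 = 1692 \cdot 181 = 306252$)
$o + 321766 = 306252 + 321766 = 628018$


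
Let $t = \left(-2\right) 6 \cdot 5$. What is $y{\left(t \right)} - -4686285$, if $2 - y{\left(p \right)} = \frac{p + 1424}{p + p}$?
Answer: $\frac{140588951}{30} \approx 4.6863 \cdot 10^{6}$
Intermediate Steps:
$t = -60$ ($t = \left(-12\right) 5 = -60$)
$y{\left(p \right)} = 2 - \frac{1424 + p}{2 p}$ ($y{\left(p \right)} = 2 - \frac{p + 1424}{p + p} = 2 - \frac{1424 + p}{2 p}$)
$y{\left(t \right)} - -4686285 = \left(\frac{3}{2} - \frac{712}{-60}\right) - -4686285 = \left(\frac{3}{2} - - \frac{178}{15}\right) + 4686285 = \left(\frac{3}{2} + \frac{178}{15}\right) + 4686285 = \frac{401}{30} + 4686285 = \frac{140588951}{30}$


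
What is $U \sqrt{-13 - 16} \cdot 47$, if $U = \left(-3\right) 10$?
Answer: $- 1410 i \sqrt{29} \approx - 7593.1 i$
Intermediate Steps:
$U = -30$
$U \sqrt{-13 - 16} \cdot 47 = - 30 \sqrt{-13 - 16} \cdot 47 = - 30 \sqrt{-29} \cdot 47 = - 30 i \sqrt{29} \cdot 47 = - 1410 i \sqrt{29}$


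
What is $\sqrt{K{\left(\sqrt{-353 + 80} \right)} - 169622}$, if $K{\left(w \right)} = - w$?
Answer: $\sqrt{-169622 - i \sqrt{273}} \approx 0.02 - 411.85 i$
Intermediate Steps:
$\sqrt{K{\left(\sqrt{-353 + 80} \right)} - 169622} = \sqrt{- \sqrt{-353 + 80} - 169622} = \sqrt{- \sqrt{-273} - 169622} = \sqrt{- i \sqrt{273} - 169622} = \sqrt{-169622 - i \sqrt{273}}$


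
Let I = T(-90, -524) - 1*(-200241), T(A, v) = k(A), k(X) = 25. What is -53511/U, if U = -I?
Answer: 53511/200266 ≈ 0.26720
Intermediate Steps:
T(A, v) = 25
I = 200266 (I = 25 - 1*(-200241) = 25 + 200241 = 200266)
U = -200266 (U = -1*200266 = -200266)
-53511/U = -53511/(-200266) = -53511*(-1/200266) = 53511/200266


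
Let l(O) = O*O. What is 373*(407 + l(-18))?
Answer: 272663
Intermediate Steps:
l(O) = O²
373*(407 + l(-18)) = 373*(407 + (-18)²) = 373*(407 + 324) = 373*731 = 272663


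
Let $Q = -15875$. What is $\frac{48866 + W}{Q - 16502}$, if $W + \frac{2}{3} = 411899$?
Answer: $- \frac{1382293}{97131} \approx -14.231$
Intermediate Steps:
$W = \frac{1235695}{3}$ ($W = - \frac{2}{3} + 411899 = \frac{1235695}{3} \approx 4.119 \cdot 10^{5}$)
$\frac{48866 + W}{Q - 16502} = \frac{48866 + \frac{1235695}{3}}{-15875 - 16502} = \frac{1382293}{3 \left(-32377\right)} = \frac{1382293}{3} \left(- \frac{1}{32377}\right) = - \frac{1382293}{97131}$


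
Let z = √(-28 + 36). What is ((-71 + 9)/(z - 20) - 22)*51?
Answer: -47073/49 + 1581*√2/98 ≈ -937.86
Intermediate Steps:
z = 2*√2 (z = √8 = 2*√2 ≈ 2.8284)
((-71 + 9)/(z - 20) - 22)*51 = ((-71 + 9)/(2*√2 - 20) - 22)*51 = (-62/(-20 + 2*√2) - 22)*51 = (-22 - 62/(-20 + 2*√2))*51 = -1122 - 3162/(-20 + 2*√2)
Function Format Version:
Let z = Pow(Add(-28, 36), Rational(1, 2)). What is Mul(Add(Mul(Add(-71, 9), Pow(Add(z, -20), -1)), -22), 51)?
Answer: Add(Rational(-47073, 49), Mul(Rational(1581, 98), Pow(2, Rational(1, 2)))) ≈ -937.86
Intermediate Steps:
z = Mul(2, Pow(2, Rational(1, 2))) (z = Pow(8, Rational(1, 2)) = Mul(2, Pow(2, Rational(1, 2))) ≈ 2.8284)
Mul(Add(Mul(Add(-71, 9), Pow(Add(z, -20), -1)), -22), 51) = Mul(Add(Mul(Add(-71, 9), Pow(Add(Mul(2, Pow(2, Rational(1, 2))), -20), -1)), -22), 51) = Mul(Add(Mul(-62, Pow(Add(-20, Mul(2, Pow(2, Rational(1, 2)))), -1)), -22), 51) = Mul(Add(-22, Mul(-62, Pow(Add(-20, Mul(2, Pow(2, Rational(1, 2)))), -1))), 51) = Add(-1122, Mul(-3162, Pow(Add(-20, Mul(2, Pow(2, Rational(1, 2)))), -1)))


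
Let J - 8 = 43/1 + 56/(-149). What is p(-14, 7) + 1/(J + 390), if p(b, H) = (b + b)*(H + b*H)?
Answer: 167283993/65653 ≈ 2548.0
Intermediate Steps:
p(b, H) = 2*b*(H + H*b) (p(b, H) = (2*b)*(H + H*b) = 2*b*(H + H*b))
J = 7543/149 (J = 8 + (43/1 + 56/(-149)) = 8 + (43*1 + 56*(-1/149)) = 8 + (43 - 56/149) = 8 + 6351/149 = 7543/149 ≈ 50.624)
p(-14, 7) + 1/(J + 390) = 2*7*(-14)*(1 - 14) + 1/(7543/149 + 390) = 2*7*(-14)*(-13) + 1/(65653/149) = 2548 + 149/65653 = 167283993/65653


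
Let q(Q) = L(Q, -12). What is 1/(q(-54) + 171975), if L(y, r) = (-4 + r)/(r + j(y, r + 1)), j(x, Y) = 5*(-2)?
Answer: 11/1891733 ≈ 5.8148e-6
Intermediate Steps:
j(x, Y) = -10
L(y, r) = (-4 + r)/(-10 + r) (L(y, r) = (-4 + r)/(r - 10) = (-4 + r)/(-10 + r))
q(Q) = 8/11 (q(Q) = (-4 - 12)/(-10 - 12) = -16/(-22) = -1/22*(-16) = 8/11)
1/(q(-54) + 171975) = 1/(8/11 + 171975) = 1/(1891733/11) = 11/1891733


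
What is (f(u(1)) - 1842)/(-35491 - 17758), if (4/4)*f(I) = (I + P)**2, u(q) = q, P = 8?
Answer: 1761/53249 ≈ 0.033071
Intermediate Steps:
f(I) = (8 + I)**2 (f(I) = (I + 8)**2 = (8 + I)**2)
(f(u(1)) - 1842)/(-35491 - 17758) = ((8 + 1)**2 - 1842)/(-35491 - 17758) = (9**2 - 1842)/(-53249) = (81 - 1842)*(-1/53249) = -1761*(-1/53249) = 1761/53249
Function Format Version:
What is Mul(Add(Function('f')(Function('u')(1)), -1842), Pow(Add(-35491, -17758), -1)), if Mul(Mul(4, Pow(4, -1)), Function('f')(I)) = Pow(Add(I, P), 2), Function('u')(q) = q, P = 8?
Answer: Rational(1761, 53249) ≈ 0.033071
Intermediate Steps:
Function('f')(I) = Pow(Add(8, I), 2) (Function('f')(I) = Pow(Add(I, 8), 2) = Pow(Add(8, I), 2))
Mul(Add(Function('f')(Function('u')(1)), -1842), Pow(Add(-35491, -17758), -1)) = Mul(Add(Pow(Add(8, 1), 2), -1842), Pow(Add(-35491, -17758), -1)) = Mul(Add(Pow(9, 2), -1842), Pow(-53249, -1)) = Mul(Add(81, -1842), Rational(-1, 53249)) = Mul(-1761, Rational(-1, 53249)) = Rational(1761, 53249)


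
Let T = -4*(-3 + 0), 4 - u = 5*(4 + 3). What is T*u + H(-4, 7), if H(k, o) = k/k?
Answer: -371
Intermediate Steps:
H(k, o) = 1
u = -31 (u = 4 - 5*(4 + 3) = 4 - 5*7 = 4 - 1*35 = 4 - 35 = -31)
T = 12 (T = -4*(-3) = 12)
T*u + H(-4, 7) = 12*(-31) + 1 = -372 + 1 = -371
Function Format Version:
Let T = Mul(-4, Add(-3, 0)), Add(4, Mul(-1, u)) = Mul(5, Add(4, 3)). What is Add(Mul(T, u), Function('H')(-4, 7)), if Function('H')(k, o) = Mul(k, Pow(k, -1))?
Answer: -371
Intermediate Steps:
Function('H')(k, o) = 1
u = -31 (u = Add(4, Mul(-1, Mul(5, Add(4, 3)))) = Add(4, Mul(-1, Mul(5, 7))) = Add(4, Mul(-1, 35)) = Add(4, -35) = -31)
T = 12 (T = Mul(-4, -3) = 12)
Add(Mul(T, u), Function('H')(-4, 7)) = Add(Mul(12, -31), 1) = Add(-372, 1) = -371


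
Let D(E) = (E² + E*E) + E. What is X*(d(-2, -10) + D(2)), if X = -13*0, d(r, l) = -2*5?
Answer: 0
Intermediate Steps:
d(r, l) = -10
X = 0
D(E) = E + 2*E² (D(E) = (E² + E²) + E = 2*E² + E = E + 2*E²)
X*(d(-2, -10) + D(2)) = 0*(-10 + 2*(1 + 2*2)) = 0*(-10 + 2*(1 + 4)) = 0*(-10 + 2*5) = 0*(-10 + 10) = 0*0 = 0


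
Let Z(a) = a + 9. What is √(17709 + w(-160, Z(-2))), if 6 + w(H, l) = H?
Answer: √17543 ≈ 132.45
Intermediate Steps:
Z(a) = 9 + a
w(H, l) = -6 + H
√(17709 + w(-160, Z(-2))) = √(17709 + (-6 - 160)) = √(17709 - 166) = √17543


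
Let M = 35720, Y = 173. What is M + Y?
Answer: 35893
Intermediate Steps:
M + Y = 35720 + 173 = 35893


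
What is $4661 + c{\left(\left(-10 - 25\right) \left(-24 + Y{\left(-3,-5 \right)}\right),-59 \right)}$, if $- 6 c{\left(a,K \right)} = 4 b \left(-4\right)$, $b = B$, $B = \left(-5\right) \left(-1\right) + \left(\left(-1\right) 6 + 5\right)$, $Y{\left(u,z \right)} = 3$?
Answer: $\frac{14015}{3} \approx 4671.7$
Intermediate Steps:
$B = 4$ ($B = 5 + \left(-6 + 5\right) = 5 - 1 = 4$)
$b = 4$
$c{\left(a,K \right)} = \frac{32}{3}$ ($c{\left(a,K \right)} = - \frac{4 \cdot 4 \left(-4\right)}{6} = - \frac{16 \left(-4\right)}{6} = \left(- \frac{1}{6}\right) \left(-64\right) = \frac{32}{3}$)
$4661 + c{\left(\left(-10 - 25\right) \left(-24 + Y{\left(-3,-5 \right)}\right),-59 \right)} = 4661 + \frac{32}{3} = \frac{14015}{3}$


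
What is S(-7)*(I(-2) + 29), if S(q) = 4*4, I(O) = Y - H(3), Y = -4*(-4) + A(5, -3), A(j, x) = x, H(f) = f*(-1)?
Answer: 720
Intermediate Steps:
H(f) = -f
Y = 13 (Y = -4*(-4) - 3 = 16 - 3 = 13)
I(O) = 16 (I(O) = 13 - (-1)*3 = 13 - 1*(-3) = 13 + 3 = 16)
S(q) = 16
S(-7)*(I(-2) + 29) = 16*(16 + 29) = 16*45 = 720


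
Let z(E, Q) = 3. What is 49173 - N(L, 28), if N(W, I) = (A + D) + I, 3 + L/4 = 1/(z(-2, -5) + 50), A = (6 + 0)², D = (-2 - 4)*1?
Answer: 49115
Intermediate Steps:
D = -6 (D = -6*1 = -6)
A = 36 (A = 6² = 36)
L = -632/53 (L = -12 + 4/(3 + 50) = -12 + 4/53 = -632/53 ≈ -11.925)
N(W, I) = 30 + I (N(W, I) = (36 - 6) + I = 30 + I)
49173 - N(L, 28) = 49173 - (30 + 28) = 49173 - 1*58 = 49173 - 58 = 49115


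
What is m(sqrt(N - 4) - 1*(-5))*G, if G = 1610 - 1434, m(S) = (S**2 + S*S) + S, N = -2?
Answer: 7568 + 3696*I*sqrt(6) ≈ 7568.0 + 9053.3*I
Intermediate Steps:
m(S) = S + 2*S**2 (m(S) = (S**2 + S**2) + S = 2*S**2 + S = S + 2*S**2)
G = 176
m(sqrt(N - 4) - 1*(-5))*G = ((sqrt(-2 - 4) - 1*(-5))*(1 + 2*(sqrt(-2 - 4) - 1*(-5))))*176 = ((sqrt(-6) + 5)*(1 + 2*(sqrt(-6) + 5)))*176 = ((I*sqrt(6) + 5)*(1 + 2*(I*sqrt(6) + 5)))*176 = ((5 + I*sqrt(6))*(1 + 2*(5 + I*sqrt(6))))*176 = ((5 + I*sqrt(6))*(1 + (10 + 2*I*sqrt(6))))*176 = ((5 + I*sqrt(6))*(11 + 2*I*sqrt(6)))*176 = 176*(5 + I*sqrt(6))*(11 + 2*I*sqrt(6))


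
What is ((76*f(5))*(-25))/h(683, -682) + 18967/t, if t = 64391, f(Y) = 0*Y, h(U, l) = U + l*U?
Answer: 18967/64391 ≈ 0.29456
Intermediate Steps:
h(U, l) = U + U*l
f(Y) = 0
((76*f(5))*(-25))/h(683, -682) + 18967/t = ((76*0)*(-25))/((683*(1 - 682))) + 18967/64391 = (0*(-25))/((683*(-681))) + 18967*(1/64391) = 0/(-465123) + 18967/64391 = 0*(-1/465123) + 18967/64391 = 0 + 18967/64391 = 18967/64391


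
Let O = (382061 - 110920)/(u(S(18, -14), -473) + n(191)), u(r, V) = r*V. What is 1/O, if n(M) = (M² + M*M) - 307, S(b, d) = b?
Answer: 64141/271141 ≈ 0.23656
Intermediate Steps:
u(r, V) = V*r
n(M) = -307 + 2*M² (n(M) = (M² + M²) - 307 = 2*M² - 307 = -307 + 2*M²)
O = 271141/64141 (O = (382061 - 110920)/(-473*18 + (-307 + 2*191²)) = 271141/(-8514 + (-307 + 2*36481)) = 271141/(-8514 + (-307 + 72962)) = 271141/(-8514 + 72655) = 271141/64141 ≈ 4.2273)
1/O = 1/(271141/64141) = 64141/271141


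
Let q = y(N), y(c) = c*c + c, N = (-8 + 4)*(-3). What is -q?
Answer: -156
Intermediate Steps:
N = 12 (N = -4*(-3) = 12)
y(c) = c + c² (y(c) = c² + c = c + c²)
q = 156 (q = 12*(1 + 12) = 12*13 = 156)
-q = -1*156 = -156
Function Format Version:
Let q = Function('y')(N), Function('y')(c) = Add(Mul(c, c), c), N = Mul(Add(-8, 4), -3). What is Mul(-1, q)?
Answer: -156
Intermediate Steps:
N = 12 (N = Mul(-4, -3) = 12)
Function('y')(c) = Add(c, Pow(c, 2)) (Function('y')(c) = Add(Pow(c, 2), c) = Add(c, Pow(c, 2)))
q = 156 (q = Mul(12, Add(1, 12)) = Mul(12, 13) = 156)
Mul(-1, q) = Mul(-1, 156) = -156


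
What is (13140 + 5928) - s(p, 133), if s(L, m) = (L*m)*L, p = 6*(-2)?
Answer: -84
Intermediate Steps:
p = -12
s(L, m) = m*L²
(13140 + 5928) - s(p, 133) = (13140 + 5928) - 133*(-12)² = 19068 - 133*144 = 19068 - 1*19152 = 19068 - 19152 = -84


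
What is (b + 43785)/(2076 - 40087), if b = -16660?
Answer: -27125/38011 ≈ -0.71361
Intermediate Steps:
(b + 43785)/(2076 - 40087) = (-16660 + 43785)/(2076 - 40087) = 27125/(-38011) = 27125*(-1/38011) = -27125/38011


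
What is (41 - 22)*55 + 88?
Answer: 1133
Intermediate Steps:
(41 - 22)*55 + 88 = 19*55 + 88 = 1045 + 88 = 1133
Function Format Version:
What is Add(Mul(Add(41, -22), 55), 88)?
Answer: 1133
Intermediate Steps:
Add(Mul(Add(41, -22), 55), 88) = Add(Mul(19, 55), 88) = Add(1045, 88) = 1133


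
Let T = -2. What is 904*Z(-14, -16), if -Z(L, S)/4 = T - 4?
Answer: 21696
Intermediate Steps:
Z(L, S) = 24 (Z(L, S) = -4*(-2 - 4) = -4*(-6) = 24)
904*Z(-14, -16) = 904*24 = 21696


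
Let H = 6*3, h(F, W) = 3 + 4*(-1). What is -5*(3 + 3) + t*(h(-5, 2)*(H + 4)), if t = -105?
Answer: 2280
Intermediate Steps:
h(F, W) = -1 (h(F, W) = 3 - 4 = -1)
H = 18
-5*(3 + 3) + t*(h(-5, 2)*(H + 4)) = -5*(3 + 3) - (-105)*(18 + 4) = -5*6 - (-105)*22 = -30 - 105*(-22) = -30 + 2310 = 2280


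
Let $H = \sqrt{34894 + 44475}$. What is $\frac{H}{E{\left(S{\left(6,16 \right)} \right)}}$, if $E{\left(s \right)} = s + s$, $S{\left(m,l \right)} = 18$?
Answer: $\frac{\sqrt{79369}}{36} \approx 7.8257$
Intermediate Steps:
$E{\left(s \right)} = 2 s$
$H = \sqrt{79369} \approx 281.73$
$\frac{H}{E{\left(S{\left(6,16 \right)} \right)}} = \frac{\sqrt{79369}}{2 \cdot 18} = \frac{\sqrt{79369}}{36}$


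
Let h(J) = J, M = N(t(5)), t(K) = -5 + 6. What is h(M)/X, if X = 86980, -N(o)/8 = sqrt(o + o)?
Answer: -2*sqrt(2)/21745 ≈ -0.00013007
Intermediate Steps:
t(K) = 1
N(o) = -8*sqrt(2)*sqrt(o) (N(o) = -8*sqrt(o + o) = -8*sqrt(2)*sqrt(o))
M = -8*sqrt(2) (M = -8*sqrt(2)*sqrt(1) = -8*sqrt(2)*1 = -8*sqrt(2) ≈ -11.314)
h(M)/X = -8*sqrt(2)/86980 = -8*sqrt(2)*(1/86980) = -2*sqrt(2)/21745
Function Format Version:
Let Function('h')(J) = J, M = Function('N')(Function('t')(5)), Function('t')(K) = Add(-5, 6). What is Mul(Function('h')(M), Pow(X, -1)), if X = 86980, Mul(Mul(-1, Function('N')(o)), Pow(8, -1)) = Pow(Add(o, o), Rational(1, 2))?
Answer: Mul(Rational(-2, 21745), Pow(2, Rational(1, 2))) ≈ -0.00013007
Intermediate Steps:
Function('t')(K) = 1
Function('N')(o) = Mul(-8, Pow(2, Rational(1, 2)), Pow(o, Rational(1, 2))) (Function('N')(o) = Mul(-8, Pow(Add(o, o), Rational(1, 2))) = Mul(-8, Pow(Mul(2, o), Rational(1, 2))) = Mul(-8, Mul(Pow(2, Rational(1, 2)), Pow(o, Rational(1, 2)))) = Mul(-8, Pow(2, Rational(1, 2)), Pow(o, Rational(1, 2))))
M = Mul(-8, Pow(2, Rational(1, 2))) (M = Mul(-8, Pow(2, Rational(1, 2)), Pow(1, Rational(1, 2))) = Mul(-8, Pow(2, Rational(1, 2)), 1) = Mul(-8, Pow(2, Rational(1, 2))) ≈ -11.314)
Mul(Function('h')(M), Pow(X, -1)) = Mul(Mul(-8, Pow(2, Rational(1, 2))), Pow(86980, -1)) = Mul(Mul(-8, Pow(2, Rational(1, 2))), Rational(1, 86980)) = Mul(Rational(-2, 21745), Pow(2, Rational(1, 2)))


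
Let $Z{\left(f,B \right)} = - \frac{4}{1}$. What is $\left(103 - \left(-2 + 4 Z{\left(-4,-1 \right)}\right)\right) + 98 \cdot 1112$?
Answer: $109097$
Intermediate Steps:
$Z{\left(f,B \right)} = -4$ ($Z{\left(f,B \right)} = \left(-4\right) 1 = -4$)
$\left(103 - \left(-2 + 4 Z{\left(-4,-1 \right)}\right)\right) + 98 \cdot 1112 = \left(103 - \left(-2 + 4 \left(-4\right)\right)\right) + 98 \cdot 1112 = \left(103 - \left(-2 - 16\right)\right) + 108976 = \left(103 - -18\right) + 108976 = \left(103 + 18\right) + 108976 = 121 + 108976 = 109097$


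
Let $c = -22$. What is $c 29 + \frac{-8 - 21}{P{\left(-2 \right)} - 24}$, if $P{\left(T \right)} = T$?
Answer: $- \frac{16559}{26} \approx -636.88$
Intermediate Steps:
$c 29 + \frac{-8 - 21}{P{\left(-2 \right)} - 24} = \left(-22\right) 29 + \frac{-8 - 21}{-2 - 24} = -638 - \frac{29}{-26} = -638 - - \frac{29}{26} = -638 + \frac{29}{26} = - \frac{16559}{26}$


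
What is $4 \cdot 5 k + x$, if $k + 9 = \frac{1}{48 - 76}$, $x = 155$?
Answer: $- \frac{180}{7} \approx -25.714$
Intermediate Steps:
$k = - \frac{253}{28}$ ($k = -9 + \frac{1}{48 - 76} = -9 + \frac{1}{-28} = -9 - \frac{1}{28} = - \frac{253}{28} \approx -9.0357$)
$4 \cdot 5 k + x = 4 \cdot 5 \left(- \frac{253}{28}\right) + 155 = 20 \left(- \frac{253}{28}\right) + 155 = - \frac{1265}{7} + 155 = - \frac{180}{7}$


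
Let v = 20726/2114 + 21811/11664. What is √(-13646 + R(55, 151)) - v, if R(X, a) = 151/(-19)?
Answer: -143928259/12328848 + 15*I*√21907/19 ≈ -11.674 + 116.85*I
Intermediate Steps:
R(X, a) = -151/19 (R(X, a) = 151*(-1/19) = -151/19)
v = 143928259/12328848 (v = 20726*(1/2114) + 21811*(1/11664) = 10363/1057 + 21811/11664 = 143928259/12328848 ≈ 11.674)
√(-13646 + R(55, 151)) - v = √(-13646 - 151/19) - 1*143928259/12328848 = √(-259425/19) - 143928259/12328848 = 15*I*√21907/19 - 143928259/12328848 = -143928259/12328848 + 15*I*√21907/19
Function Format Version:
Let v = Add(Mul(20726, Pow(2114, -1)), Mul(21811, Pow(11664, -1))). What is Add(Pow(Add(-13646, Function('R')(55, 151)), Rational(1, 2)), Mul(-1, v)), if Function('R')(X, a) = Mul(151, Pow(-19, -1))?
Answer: Add(Rational(-143928259, 12328848), Mul(Rational(15, 19), I, Pow(21907, Rational(1, 2)))) ≈ Add(-11.674, Mul(116.85, I))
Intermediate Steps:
Function('R')(X, a) = Rational(-151, 19) (Function('R')(X, a) = Mul(151, Rational(-1, 19)) = Rational(-151, 19))
v = Rational(143928259, 12328848) (v = Add(Mul(20726, Rational(1, 2114)), Mul(21811, Rational(1, 11664))) = Add(Rational(10363, 1057), Rational(21811, 11664)) = Rational(143928259, 12328848) ≈ 11.674)
Add(Pow(Add(-13646, Function('R')(55, 151)), Rational(1, 2)), Mul(-1, v)) = Add(Pow(Add(-13646, Rational(-151, 19)), Rational(1, 2)), Mul(-1, Rational(143928259, 12328848))) = Add(Pow(Rational(-259425, 19), Rational(1, 2)), Rational(-143928259, 12328848)) = Add(Mul(Rational(15, 19), I, Pow(21907, Rational(1, 2))), Rational(-143928259, 12328848)) = Add(Rational(-143928259, 12328848), Mul(Rational(15, 19), I, Pow(21907, Rational(1, 2))))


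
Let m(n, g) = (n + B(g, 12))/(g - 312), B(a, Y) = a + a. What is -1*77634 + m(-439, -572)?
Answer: -68626873/884 ≈ -77632.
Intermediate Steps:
B(a, Y) = 2*a
m(n, g) = (n + 2*g)/(-312 + g) (m(n, g) = (n + 2*g)/(g - 312) = (n + 2*g)/(-312 + g))
-1*77634 + m(-439, -572) = -1*77634 + (-439 + 2*(-572))/(-312 - 572) = -77634 + (-439 - 1144)/(-884) = -77634 - 1/884*(-1583) = -77634 + 1583/884 = -68626873/884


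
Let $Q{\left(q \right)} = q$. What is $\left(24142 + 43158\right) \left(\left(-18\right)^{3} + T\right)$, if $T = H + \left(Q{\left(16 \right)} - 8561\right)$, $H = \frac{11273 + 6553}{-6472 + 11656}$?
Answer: $- \frac{208945586525}{216} \approx -9.6734 \cdot 10^{8}$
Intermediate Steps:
$H = \frac{2971}{864}$ ($H = \frac{17826}{5184} = 17826 \cdot \frac{1}{5184} = \frac{2971}{864} \approx 3.4387$)
$T = - \frac{7379909}{864}$ ($T = \frac{2971}{864} + \left(16 - 8561\right) = \frac{2971}{864} - 8545 = - \frac{7379909}{864} \approx -8541.6$)
$\left(24142 + 43158\right) \left(\left(-18\right)^{3} + T\right) = \left(24142 + 43158\right) \left(\left(-18\right)^{3} - \frac{7379909}{864}\right) = 67300 \left(-5832 - \frac{7379909}{864}\right) = 67300 \left(- \frac{12418757}{864}\right) = - \frac{208945586525}{216}$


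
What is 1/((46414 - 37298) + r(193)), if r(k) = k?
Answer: 1/9309 ≈ 0.00010742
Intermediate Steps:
1/((46414 - 37298) + r(193)) = 1/((46414 - 37298) + 193) = 1/(9116 + 193) = 1/9309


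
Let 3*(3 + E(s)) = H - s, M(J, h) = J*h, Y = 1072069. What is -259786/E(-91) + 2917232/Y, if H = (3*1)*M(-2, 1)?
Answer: -417651921035/40738622 ≈ -10252.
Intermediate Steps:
H = -6 (H = (3*1)*(-2*1) = 3*(-2) = -6)
E(s) = -5 - s/3 (E(s) = -3 + (-6 - s)/3 = -3 + (-2 - s/3) = -5 - s/3)
-259786/E(-91) + 2917232/Y = -259786/(-5 - ⅓*(-91)) + 2917232/1072069 = -259786/(-5 + 91/3) + 2917232*(1/1072069) = -259786/76/3 + 2917232/1072069 = -259786*3/76 + 2917232/1072069 = -389679/38 + 2917232/1072069 = -417651921035/40738622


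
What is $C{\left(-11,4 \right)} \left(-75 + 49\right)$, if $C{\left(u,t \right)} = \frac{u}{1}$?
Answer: $286$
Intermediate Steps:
$C{\left(u,t \right)} = u$ ($C{\left(u,t \right)} = u 1 = u$)
$C{\left(-11,4 \right)} \left(-75 + 49\right) = - 11 \left(-75 + 49\right) = \left(-11\right) \left(-26\right) = 286$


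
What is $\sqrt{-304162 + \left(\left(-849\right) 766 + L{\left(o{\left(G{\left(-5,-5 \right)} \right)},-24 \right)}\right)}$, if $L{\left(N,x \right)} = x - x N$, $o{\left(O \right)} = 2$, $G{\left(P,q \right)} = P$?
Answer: $2 i \sqrt{238618} \approx 976.97 i$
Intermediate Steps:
$L{\left(N,x \right)} = x - N x$
$\sqrt{-304162 + \left(\left(-849\right) 766 + L{\left(o{\left(G{\left(-5,-5 \right)} \right)},-24 \right)}\right)} = \sqrt{-304162 - \left(650334 + 24 \left(1 - 2\right)\right)} = \sqrt{-304162 - 650310} = \sqrt{-954472} = 2 i \sqrt{238618}$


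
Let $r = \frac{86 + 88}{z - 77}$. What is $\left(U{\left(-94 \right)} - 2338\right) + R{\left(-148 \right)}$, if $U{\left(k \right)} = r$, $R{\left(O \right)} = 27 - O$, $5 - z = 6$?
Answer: $- \frac{28148}{13} \approx -2165.2$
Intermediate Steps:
$z = -1$ ($z = 5 - 6 = -1$)
$r = - \frac{29}{13}$ ($r = \frac{86 + 88}{-1 - 77} = \frac{174}{-78} = 174 \left(- \frac{1}{78}\right) = - \frac{29}{13} \approx -2.2308$)
$U{\left(k \right)} = - \frac{29}{13}$
$\left(U{\left(-94 \right)} - 2338\right) + R{\left(-148 \right)} = \left(- \frac{29}{13} - 2338\right) + \left(27 - -148\right) = - \frac{30423}{13} + \left(27 + 148\right) = - \frac{30423}{13} + 175 = - \frac{28148}{13}$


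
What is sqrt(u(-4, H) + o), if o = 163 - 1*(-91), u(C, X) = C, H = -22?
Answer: 5*sqrt(10) ≈ 15.811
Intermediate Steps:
o = 254 (o = 163 + 91 = 254)
sqrt(u(-4, H) + o) = sqrt(-4 + 254) = sqrt(250) = 5*sqrt(10)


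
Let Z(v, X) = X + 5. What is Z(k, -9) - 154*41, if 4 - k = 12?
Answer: -6318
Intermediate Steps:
k = -8 (k = 4 - 1*12 = 4 - 12 = -8)
Z(v, X) = 5 + X
Z(k, -9) - 154*41 = (5 - 9) - 154*41 = -4 - 6314 = -6318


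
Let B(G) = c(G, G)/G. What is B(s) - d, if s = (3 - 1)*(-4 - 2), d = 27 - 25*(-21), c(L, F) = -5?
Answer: -6619/12 ≈ -551.58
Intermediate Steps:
d = 552 (d = 27 + 525 = 552)
s = -12 (s = 2*(-6) = -12)
B(G) = -5/G
B(s) - d = -5/(-12) - 1*552 = -5*(-1/12) - 552 = 5/12 - 552 = -6619/12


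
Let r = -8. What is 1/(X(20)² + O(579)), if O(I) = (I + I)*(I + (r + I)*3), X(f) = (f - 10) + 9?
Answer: 1/2654497 ≈ 3.7672e-7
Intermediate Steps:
X(f) = -1 + f (X(f) = (-10 + f) + 9 = -1 + f)
O(I) = 2*I*(-24 + 4*I) (O(I) = (I + I)*(I + (-8 + I)*3) = (2*I)*(I + (-24 + 3*I)) = (2*I)*(-24 + 4*I) = 2*I*(-24 + 4*I))
1/(X(20)² + O(579)) = 1/((-1 + 20)² + 8*579*(-6 + 579)) = 1/(19² + 8*579*573) = 1/(361 + 2654136) = 1/2654497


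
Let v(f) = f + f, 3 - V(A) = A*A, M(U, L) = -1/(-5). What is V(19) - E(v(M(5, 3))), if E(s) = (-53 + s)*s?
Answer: -8424/25 ≈ -336.96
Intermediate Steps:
M(U, L) = ⅕ (M(U, L) = -1*(-⅕) = ⅕)
V(A) = 3 - A² (V(A) = 3 - A*A = 3 - A²)
v(f) = 2*f
E(s) = s*(-53 + s)
V(19) - E(v(M(5, 3))) = (3 - 1*19²) - 2*(⅕)*(-53 + 2*(⅕)) = (3 - 1*361) - 2*(-53 + ⅖)/5 = (3 - 361) - 2*(-263)/(5*5) = -358 - 1*(-526/25) = -358 + 526/25 = -8424/25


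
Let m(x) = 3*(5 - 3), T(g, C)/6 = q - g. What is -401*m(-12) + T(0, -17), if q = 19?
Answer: -2292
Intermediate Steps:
T(g, C) = 114 - 6*g (T(g, C) = 6*(19 - g) = 114 - 6*g)
m(x) = 6 (m(x) = 3*2 = 6)
-401*m(-12) + T(0, -17) = -401*6 + (114 - 6*0) = -2406 + (114 + 0) = -2406 + 114 = -2292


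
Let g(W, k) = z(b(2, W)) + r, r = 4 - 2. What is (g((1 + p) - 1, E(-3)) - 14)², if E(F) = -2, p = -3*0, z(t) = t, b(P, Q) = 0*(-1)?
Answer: 144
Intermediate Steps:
b(P, Q) = 0
p = 0
r = 2
g(W, k) = 2 (g(W, k) = 0 + 2 = 2)
(g((1 + p) - 1, E(-3)) - 14)² = (2 - 14)² = (-12)² = 144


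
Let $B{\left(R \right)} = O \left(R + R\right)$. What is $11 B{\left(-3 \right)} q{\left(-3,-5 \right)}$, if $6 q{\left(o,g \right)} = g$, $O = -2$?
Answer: $-110$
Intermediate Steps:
$q{\left(o,g \right)} = \frac{g}{6}$
$B{\left(R \right)} = - 4 R$ ($B{\left(R \right)} = - 2 \left(R + R\right) = - 2 \cdot 2 R = - 4 R$)
$11 B{\left(-3 \right)} q{\left(-3,-5 \right)} = 11 \left(\left(-4\right) \left(-3\right)\right) \frac{1}{6} \left(-5\right) = 11 \cdot 12 \left(- \frac{5}{6}\right) = 132 \left(- \frac{5}{6}\right) = -110$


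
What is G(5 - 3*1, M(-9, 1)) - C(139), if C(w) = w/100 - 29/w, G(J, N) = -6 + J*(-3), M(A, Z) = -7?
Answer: -183221/13900 ≈ -13.181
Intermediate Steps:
G(J, N) = -6 - 3*J
C(w) = -29/w + w/100 (C(w) = w*(1/100) - 29/w = w/100 - 29/w = -29/w + w/100)
G(5 - 3*1, M(-9, 1)) - C(139) = (-6 - 3*(5 - 3*1)) - (-29/139 + (1/100)*139) = (-6 - 3*(5 - 3)) - (-29*1/139 + 139/100) = (-6 - 3*2) - (-29/139 + 139/100) = (-6 - 6) - 1*16421/13900 = -12 - 16421/13900 = -183221/13900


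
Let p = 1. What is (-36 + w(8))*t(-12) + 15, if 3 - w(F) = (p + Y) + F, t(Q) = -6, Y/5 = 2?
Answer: 327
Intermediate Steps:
Y = 10 (Y = 5*2 = 10)
w(F) = -8 - F (w(F) = 3 - ((1 + 10) + F) = 3 - (11 + F) = 3 + (-11 - F) = -8 - F)
(-36 + w(8))*t(-12) + 15 = (-36 + (-8 - 1*8))*(-6) + 15 = (-36 + (-8 - 8))*(-6) + 15 = (-36 - 16)*(-6) + 15 = -52*(-6) + 15 = 312 + 15 = 327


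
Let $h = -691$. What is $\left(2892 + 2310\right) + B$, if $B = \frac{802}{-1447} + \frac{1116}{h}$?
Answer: $\frac{5199191120}{999877} \approx 5199.8$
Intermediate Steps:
$B = - \frac{2169034}{999877}$ ($B = \frac{802}{-1447} + \frac{1116}{-691} = 802 \left(- \frac{1}{1447}\right) + 1116 \left(- \frac{1}{691}\right) = - \frac{802}{1447} - \frac{1116}{691} = - \frac{2169034}{999877} \approx -2.1693$)
$\left(2892 + 2310\right) + B = \left(2892 + 2310\right) - \frac{2169034}{999877} = 5202 - \frac{2169034}{999877} = \frac{5199191120}{999877}$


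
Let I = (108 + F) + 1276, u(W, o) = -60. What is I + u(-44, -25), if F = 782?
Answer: 2106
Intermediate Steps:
I = 2166 (I = (108 + 782) + 1276 = 890 + 1276 = 2166)
I + u(-44, -25) = 2166 - 60 = 2106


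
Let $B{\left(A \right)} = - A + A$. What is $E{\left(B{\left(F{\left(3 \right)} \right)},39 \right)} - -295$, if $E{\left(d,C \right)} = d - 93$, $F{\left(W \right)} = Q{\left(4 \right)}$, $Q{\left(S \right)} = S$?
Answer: $202$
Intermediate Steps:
$F{\left(W \right)} = 4$
$B{\left(A \right)} = 0$
$E{\left(d,C \right)} = -93 + d$ ($E{\left(d,C \right)} = d - 93 = -93 + d$)
$E{\left(B{\left(F{\left(3 \right)} \right)},39 \right)} - -295 = \left(-93 + 0\right) - -295 = -93 + 295 = 202$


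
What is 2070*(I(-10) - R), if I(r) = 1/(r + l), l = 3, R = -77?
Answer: 1113660/7 ≈ 1.5909e+5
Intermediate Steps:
I(r) = 1/(3 + r) (I(r) = 1/(r + 3) = 1/(3 + r))
2070*(I(-10) - R) = 2070*(1/(3 - 10) - 1*(-77)) = 2070*(1/(-7) + 77) = 2070*(-1/7 + 77) = 2070*(538/7) = 1113660/7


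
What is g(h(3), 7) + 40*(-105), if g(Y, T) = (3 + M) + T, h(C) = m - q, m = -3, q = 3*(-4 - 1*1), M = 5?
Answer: -4185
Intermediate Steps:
q = -15 (q = 3*(-4 - 1) = 3*(-5) = -15)
h(C) = 12 (h(C) = -3 - 1*(-15) = -3 + 15 = 12)
g(Y, T) = 8 + T (g(Y, T) = (3 + 5) + T = 8 + T)
g(h(3), 7) + 40*(-105) = (8 + 7) + 40*(-105) = 15 - 4200 = -4185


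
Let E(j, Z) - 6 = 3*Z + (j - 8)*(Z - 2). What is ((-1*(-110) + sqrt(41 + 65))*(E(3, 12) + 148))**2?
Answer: 239237600 + 4312000*sqrt(106) ≈ 2.8363e+8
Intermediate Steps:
E(j, Z) = 6 + 3*Z + (-8 + j)*(-2 + Z) (E(j, Z) = 6 + (3*Z + (j - 8)*(Z - 2)) = 6 + (3*Z + (-8 + j)*(-2 + Z)) = 6 + 3*Z + (-8 + j)*(-2 + Z))
((-1*(-110) + sqrt(41 + 65))*(E(3, 12) + 148))**2 = ((-1*(-110) + sqrt(41 + 65))*((22 - 5*12 - 2*3 + 12*3) + 148))**2 = ((110 + sqrt(106))*((22 - 60 - 6 + 36) + 148))**2 = ((110 + sqrt(106))*(-8 + 148))**2 = ((110 + sqrt(106))*140)**2 = (15400 + 140*sqrt(106))**2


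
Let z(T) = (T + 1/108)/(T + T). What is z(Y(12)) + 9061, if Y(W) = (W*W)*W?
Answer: 3382186753/373248 ≈ 9061.5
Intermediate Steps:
Y(W) = W**3 (Y(W) = W**2*W = W**3)
z(T) = (1/108 + T)/(2*T) (z(T) = (T + 1/108)/((2*T)) = (1/108 + T)*(1/(2*T)) = (1/108 + T)/(2*T))
z(Y(12)) + 9061 = (1 + 108*12**3)/(216*(12**3)) + 9061 = (1/216)*(1 + 108*1728)/1728 + 9061 = (1/216)*(1/1728)*(1 + 186624) + 9061 = (1/216)*(1/1728)*186625 + 9061 = 186625/373248 + 9061 = 3382186753/373248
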